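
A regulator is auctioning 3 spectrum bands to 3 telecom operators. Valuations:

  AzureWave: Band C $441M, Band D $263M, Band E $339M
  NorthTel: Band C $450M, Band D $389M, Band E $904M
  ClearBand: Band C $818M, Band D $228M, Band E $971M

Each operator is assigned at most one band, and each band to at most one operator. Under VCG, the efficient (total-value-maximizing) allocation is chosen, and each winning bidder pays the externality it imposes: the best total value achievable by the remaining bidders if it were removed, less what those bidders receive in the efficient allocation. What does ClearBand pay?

Efficient allocation: AzureWave→Band D ($263M), NorthTel→Band E ($904M), ClearBand→Band C ($818M); total welfare W = $1985M.
ClearBand receives Band C at value $818M, so the others get W − 818 = $1167M.
Without ClearBand: best allocation of the remaining 2 bidders over all 3 bands is AzureWave→Band C ($441M), NorthTel→Band E ($904M), total $1345M.
VCG payment = (others' best without ClearBand) − (others' welfare with ClearBand) = 1345 − 1167 = $178M.

ClearBand pays $178M.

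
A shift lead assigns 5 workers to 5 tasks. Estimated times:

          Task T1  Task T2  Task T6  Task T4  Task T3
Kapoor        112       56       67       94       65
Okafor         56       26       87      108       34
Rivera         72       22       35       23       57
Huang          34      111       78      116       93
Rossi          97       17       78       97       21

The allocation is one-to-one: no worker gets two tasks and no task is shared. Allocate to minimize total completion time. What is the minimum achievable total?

Minimum total: 171 min

Optimal: Kapoor→Task T6 (67 min), Okafor→Task T2 (26 min), Rivera→Task T4 (23 min), Huang→Task T1 (34 min), Rossi→Task T3 (21 min) — total 67+26+23+34+21 = 171 min.
Min-entry greedy (repeatedly take the single cheapest remaining cell) gives 175 min, worse by 4.
Next-best assignment: Kapoor→Task T6, Okafor→Task T3, Rivera→Task T4, Huang→Task T1, Rossi→Task T2 = 175 min.
No other one-to-one assignment undercuts 171 min.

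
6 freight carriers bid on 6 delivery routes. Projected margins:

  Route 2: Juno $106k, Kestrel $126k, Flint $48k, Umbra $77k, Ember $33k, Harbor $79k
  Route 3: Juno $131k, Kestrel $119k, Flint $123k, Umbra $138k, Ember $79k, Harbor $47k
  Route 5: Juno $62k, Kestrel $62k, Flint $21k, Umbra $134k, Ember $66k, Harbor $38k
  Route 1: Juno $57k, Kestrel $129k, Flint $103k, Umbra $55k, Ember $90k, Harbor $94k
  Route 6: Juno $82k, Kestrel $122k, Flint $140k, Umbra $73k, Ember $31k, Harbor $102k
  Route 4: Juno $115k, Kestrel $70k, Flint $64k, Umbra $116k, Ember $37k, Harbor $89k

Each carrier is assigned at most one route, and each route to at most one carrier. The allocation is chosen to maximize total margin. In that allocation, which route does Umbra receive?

Optimal: Juno→Route 3 ($131k), Kestrel→Route 2 ($126k), Flint→Route 6 ($140k), Umbra→Route 5 ($134k), Ember→Route 1 ($90k), Harbor→Route 4 ($89k) — total 131+126+140+134+90+89 = $710k.
Max-entry greedy (repeatedly take the single best remaining cell) gives $667k, worse by 43.
Every other assignment is strictly worse.
Umbra's own top route is Route 3 ($138k), but forcing Umbra→Route 3 and reassigning the rest optimally gives only $679k — worse by 31.

Umbra receives Route 5.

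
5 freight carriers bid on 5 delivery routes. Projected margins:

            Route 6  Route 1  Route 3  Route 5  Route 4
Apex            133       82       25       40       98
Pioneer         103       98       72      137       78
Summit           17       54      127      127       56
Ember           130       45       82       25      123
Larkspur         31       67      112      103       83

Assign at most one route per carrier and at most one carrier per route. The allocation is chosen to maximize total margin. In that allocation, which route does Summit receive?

Summit receives Route 5.

This is the linear assignment problem.
Optimal: Apex→Route 6 ($133k), Pioneer→Route 1 ($98k), Summit→Route 5 ($127k), Ember→Route 4 ($123k), Larkspur→Route 3 ($112k) — total 133+98+127+123+112 = $593k.
Max-entry greedy (repeatedly take the single best remaining cell) gives $587k, worse by 6.
Next-best assignment: Apex→Route 6, Pioneer→Route 5, Summit→Route 3, Ember→Route 4, Larkspur→Route 1 = $587k.
Swapping Larkspur↔Apex (Larkspur→Route 6 $31k, Apex→Route 3 $25k) loses 189.
Summit's own top route is Route 3 ($127k), but forcing Summit→Route 3 and reassigning the rest optimally gives only $587k — worse by 6.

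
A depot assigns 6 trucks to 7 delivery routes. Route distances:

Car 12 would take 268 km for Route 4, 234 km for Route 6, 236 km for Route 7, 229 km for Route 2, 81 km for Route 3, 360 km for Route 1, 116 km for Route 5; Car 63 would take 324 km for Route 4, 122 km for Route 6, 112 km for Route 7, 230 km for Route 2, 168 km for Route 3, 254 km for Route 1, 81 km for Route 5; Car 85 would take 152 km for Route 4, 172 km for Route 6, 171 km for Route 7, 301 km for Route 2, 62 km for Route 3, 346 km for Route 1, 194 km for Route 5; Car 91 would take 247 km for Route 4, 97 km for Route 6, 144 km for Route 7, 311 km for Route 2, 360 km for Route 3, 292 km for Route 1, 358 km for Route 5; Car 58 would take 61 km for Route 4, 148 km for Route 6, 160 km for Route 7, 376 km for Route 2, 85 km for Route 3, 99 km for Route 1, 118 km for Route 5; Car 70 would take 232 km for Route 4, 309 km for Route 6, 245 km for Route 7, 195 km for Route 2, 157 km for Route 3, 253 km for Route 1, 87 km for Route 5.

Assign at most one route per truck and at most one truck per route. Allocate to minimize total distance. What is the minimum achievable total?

Optimal: Car 12→Route 3 (81 km), Car 63→Route 7 (112 km), Car 85→Route 4 (152 km), Car 91→Route 6 (97 km), Car 58→Route 1 (99 km), Car 70→Route 5 (87 km) — total 81+112+152+97+99+87 = 628 km.
Next-best assignment: Car 12→Route 5, Car 63→Route 7, Car 85→Route 3, Car 91→Route 6, Car 58→Route 4, Car 70→Route 2 = 643 km.
Swapping Car 70↔Car 91 (Car 70→Route 6 309 km, Car 91→Route 5 358 km) adds 483.
Checked against all permutations: 628 km is optimal.

Min total: 628 km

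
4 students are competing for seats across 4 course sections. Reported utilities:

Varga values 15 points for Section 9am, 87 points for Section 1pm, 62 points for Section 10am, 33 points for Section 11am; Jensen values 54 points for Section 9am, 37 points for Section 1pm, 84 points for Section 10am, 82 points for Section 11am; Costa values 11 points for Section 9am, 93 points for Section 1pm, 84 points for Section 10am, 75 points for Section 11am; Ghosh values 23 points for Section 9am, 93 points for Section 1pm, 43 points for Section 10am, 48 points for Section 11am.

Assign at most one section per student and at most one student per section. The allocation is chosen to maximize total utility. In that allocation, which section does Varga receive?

Optimal: Varga→Section 10am (62 points), Jensen→Section 9am (54 points), Costa→Section 11am (75 points), Ghosh→Section 1pm (93 points) — total 62+54+75+93 = 284 points.
Max-entry greedy (repeatedly take the single best remaining cell) gives 240 points, worse by 44.
Checked against all permutations: 284 points is optimal.
Varga's own top section is Section 1pm (87 points), but forcing Varga→Section 1pm and reassigning the rest optimally gives only 276 points — worse by 8.

Varga receives Section 10am.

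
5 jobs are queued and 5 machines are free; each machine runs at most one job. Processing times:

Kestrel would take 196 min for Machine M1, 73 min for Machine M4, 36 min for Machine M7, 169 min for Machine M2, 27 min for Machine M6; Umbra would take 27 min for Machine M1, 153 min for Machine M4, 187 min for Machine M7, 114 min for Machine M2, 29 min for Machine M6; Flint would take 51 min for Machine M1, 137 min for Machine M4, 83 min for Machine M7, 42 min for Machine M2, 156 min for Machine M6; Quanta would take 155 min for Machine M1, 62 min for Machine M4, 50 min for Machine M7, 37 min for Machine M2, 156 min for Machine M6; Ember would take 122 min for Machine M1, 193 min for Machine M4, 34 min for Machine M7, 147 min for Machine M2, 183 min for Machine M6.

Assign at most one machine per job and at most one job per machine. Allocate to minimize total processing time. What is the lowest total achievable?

Minimum total: 192 min

Optimal: Kestrel→Machine M6 (27 min), Umbra→Machine M1 (27 min), Flint→Machine M2 (42 min), Quanta→Machine M4 (62 min), Ember→Machine M7 (34 min) — total 27+27+42+62+34 = 192 min.
Min-entry greedy (repeatedly take the single cheapest remaining cell) gives 262 min, worse by 70.
Next-best assignment: Kestrel→Machine M4, Umbra→Machine M6, Flint→Machine M1, Quanta→Machine M2, Ember→Machine M7 = 224 min.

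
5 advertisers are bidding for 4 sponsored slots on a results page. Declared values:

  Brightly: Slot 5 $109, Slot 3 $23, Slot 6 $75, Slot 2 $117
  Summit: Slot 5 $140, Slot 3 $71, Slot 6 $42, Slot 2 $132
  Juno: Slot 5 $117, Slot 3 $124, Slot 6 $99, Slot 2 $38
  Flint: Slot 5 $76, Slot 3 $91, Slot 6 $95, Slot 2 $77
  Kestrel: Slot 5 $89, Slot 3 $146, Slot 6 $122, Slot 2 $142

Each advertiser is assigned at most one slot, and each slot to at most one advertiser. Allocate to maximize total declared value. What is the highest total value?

Max total: $503

Optimal: Summit→Slot 5 ($140), Juno→Slot 3 ($124), Kestrel→Slot 6 ($122), Brightly→Slot 2 ($117) — total 140+124+122+117 = $503.
Column-greedy (each slot in turn goes to its best remaining advertiser) gives $502, worse by 1.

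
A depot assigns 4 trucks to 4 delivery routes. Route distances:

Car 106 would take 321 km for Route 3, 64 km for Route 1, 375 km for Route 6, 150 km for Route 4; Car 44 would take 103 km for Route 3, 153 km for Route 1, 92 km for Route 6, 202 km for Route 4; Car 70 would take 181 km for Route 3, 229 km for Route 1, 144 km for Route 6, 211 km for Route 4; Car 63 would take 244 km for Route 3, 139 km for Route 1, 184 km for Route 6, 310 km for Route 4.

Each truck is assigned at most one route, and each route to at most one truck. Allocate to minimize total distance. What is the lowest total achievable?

Min total: 536 km

Treat this as an assignment problem: match each truck to one route.
Optimal: Car 106→Route 4 (150 km), Car 44→Route 3 (103 km), Car 70→Route 6 (144 km), Car 63→Route 1 (139 km) — total 150+103+144+139 = 536 km.
Row-greedy (each truck in turn takes its cheapest remaining route) gives 647 km, worse by 111.
Swapping Car 70↔Car 106 (Car 70→Route 4 211 km, Car 106→Route 6 375 km) adds 292.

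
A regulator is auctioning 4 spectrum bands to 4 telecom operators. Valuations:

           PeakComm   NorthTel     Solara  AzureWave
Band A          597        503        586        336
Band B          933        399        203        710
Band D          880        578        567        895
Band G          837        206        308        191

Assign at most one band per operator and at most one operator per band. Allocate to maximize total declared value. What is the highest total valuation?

Max total: $2717M

Treat this as an assignment problem: match each operator to one band.
Optimal: PeakComm→Band G ($837M), NorthTel→Band B ($399M), Solara→Band A ($586M), AzureWave→Band D ($895M) — total 837+399+586+895 = $2717M.
Column-greedy (each band in turn goes to its best remaining operator) gives $2193M, worse by 524.
Swapping NorthTel↔Solara (NorthTel→Band A $503M, Solara→Band B $203M) loses 279.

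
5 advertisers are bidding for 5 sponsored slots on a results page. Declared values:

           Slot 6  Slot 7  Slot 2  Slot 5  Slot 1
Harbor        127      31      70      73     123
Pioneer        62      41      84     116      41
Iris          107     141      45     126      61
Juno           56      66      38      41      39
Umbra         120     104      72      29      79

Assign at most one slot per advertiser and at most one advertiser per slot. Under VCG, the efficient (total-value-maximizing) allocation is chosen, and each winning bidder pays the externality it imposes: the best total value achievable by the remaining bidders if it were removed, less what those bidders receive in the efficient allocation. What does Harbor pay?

Efficient allocation: Harbor→Slot 1 ($123), Pioneer→Slot 5 ($116), Iris→Slot 7 ($141), Juno→Slot 2 ($38), Umbra→Slot 6 ($120); total welfare W = $538.
Harbor receives Slot 1 at value $123, so the others get W − 123 = $415.
Without Harbor: best allocation of the remaining 4 bidders over all 5 slots is Pioneer→Slot 5 ($116), Iris→Slot 7 ($141), Juno→Slot 1 ($39), Umbra→Slot 6 ($120), total $416.
VCG payment = (others' best without Harbor) − (others' welfare with Harbor) = 416 − 415 = $1.

Harbor pays $1.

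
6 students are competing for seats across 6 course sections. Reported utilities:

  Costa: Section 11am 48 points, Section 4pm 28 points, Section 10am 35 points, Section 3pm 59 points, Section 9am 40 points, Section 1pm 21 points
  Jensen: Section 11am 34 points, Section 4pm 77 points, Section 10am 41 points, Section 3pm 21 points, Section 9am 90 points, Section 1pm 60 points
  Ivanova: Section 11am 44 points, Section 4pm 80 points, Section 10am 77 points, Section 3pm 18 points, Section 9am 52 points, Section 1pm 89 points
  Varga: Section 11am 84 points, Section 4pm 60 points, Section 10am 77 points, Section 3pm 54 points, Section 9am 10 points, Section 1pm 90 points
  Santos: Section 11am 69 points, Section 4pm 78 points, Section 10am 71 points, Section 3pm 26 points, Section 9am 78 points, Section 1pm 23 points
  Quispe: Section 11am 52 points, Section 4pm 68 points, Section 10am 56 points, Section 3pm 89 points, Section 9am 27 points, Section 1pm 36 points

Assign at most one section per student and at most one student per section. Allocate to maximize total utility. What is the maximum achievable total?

Max total: 472 points

Optimal: Costa→Section 11am (48 points), Jensen→Section 9am (90 points), Ivanova→Section 10am (77 points), Varga→Section 1pm (90 points), Santos→Section 4pm (78 points), Quispe→Section 3pm (89 points) — total 48+90+77+90+78+89 = 472 points.
Row-greedy (each student in turn takes its best remaining section) gives 456 points, worse by 16.
Next-best assignment: Costa→Section 11am, Jensen→Section 9am, Ivanova→Section 1pm, Varga→Section 10am, Santos→Section 4pm, Quispe→Section 3pm = 471 points.
Every other assignment is strictly worse.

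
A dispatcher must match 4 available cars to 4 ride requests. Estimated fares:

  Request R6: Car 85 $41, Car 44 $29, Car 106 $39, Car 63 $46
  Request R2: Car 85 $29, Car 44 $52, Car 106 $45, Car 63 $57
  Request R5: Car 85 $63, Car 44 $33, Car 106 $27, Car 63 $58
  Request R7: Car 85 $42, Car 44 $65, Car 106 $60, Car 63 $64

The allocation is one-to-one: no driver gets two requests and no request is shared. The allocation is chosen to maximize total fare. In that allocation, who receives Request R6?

Treat this as an assignment problem: match each driver to one request.
Optimal: Car 85→Request R5 ($63), Car 44→Request R7 ($65), Car 106→Request R6 ($39), Car 63→Request R2 ($57) — total 63+65+39+57 = $224.
Next-best assignment: Car 85→Request R5, Car 44→Request R2, Car 106→Request R7, Car 63→Request R6 = $221.
Checked against all permutations: $224 is optimal.
Car 106's own top request is Request R7 ($60), but forcing Car 106→Request R7 and reassigning the rest optimally gives only $221 — worse by 3.

Car 106 receives Request R6.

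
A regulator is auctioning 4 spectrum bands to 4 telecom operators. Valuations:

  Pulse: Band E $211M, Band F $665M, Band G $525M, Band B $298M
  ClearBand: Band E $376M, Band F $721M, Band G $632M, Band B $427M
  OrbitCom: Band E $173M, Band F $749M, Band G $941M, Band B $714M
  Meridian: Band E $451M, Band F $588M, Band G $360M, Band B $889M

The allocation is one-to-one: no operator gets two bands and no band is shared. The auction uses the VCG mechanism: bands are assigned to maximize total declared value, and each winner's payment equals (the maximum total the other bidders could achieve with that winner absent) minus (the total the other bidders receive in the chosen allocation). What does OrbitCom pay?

OrbitCom pays $256M.

Efficient allocation: Pulse→Band F ($665M), ClearBand→Band E ($376M), OrbitCom→Band G ($941M), Meridian→Band B ($889M); total welfare W = $2871M.
OrbitCom receives Band G at value $941M, so the others get W − 941 = $1930M.
Without OrbitCom: best allocation of the remaining 3 bidders over all 4 bands is Pulse→Band F ($665M), ClearBand→Band G ($632M), Meridian→Band B ($889M), total $2186M.
VCG payment = (others' best without OrbitCom) − (others' welfare with OrbitCom) = 2186 − 1930 = $256M.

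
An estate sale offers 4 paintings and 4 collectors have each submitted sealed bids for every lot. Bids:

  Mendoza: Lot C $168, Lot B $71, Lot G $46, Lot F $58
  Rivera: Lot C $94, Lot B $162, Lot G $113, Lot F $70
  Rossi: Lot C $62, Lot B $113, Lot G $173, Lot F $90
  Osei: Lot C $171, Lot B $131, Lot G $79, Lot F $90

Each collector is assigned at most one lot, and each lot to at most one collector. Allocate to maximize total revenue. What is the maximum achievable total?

Max total: $593

Optimal: Mendoza→Lot C ($168), Rivera→Lot B ($162), Rossi→Lot G ($173), Osei→Lot F ($90) — total 168+162+173+90 = $593.
Max-entry greedy (repeatedly take the single best remaining cell) gives $564, worse by 29.
Next-best assignment: Mendoza→Lot F, Rivera→Lot B, Rossi→Lot G, Osei→Lot C = $564.
Every other assignment is strictly worse.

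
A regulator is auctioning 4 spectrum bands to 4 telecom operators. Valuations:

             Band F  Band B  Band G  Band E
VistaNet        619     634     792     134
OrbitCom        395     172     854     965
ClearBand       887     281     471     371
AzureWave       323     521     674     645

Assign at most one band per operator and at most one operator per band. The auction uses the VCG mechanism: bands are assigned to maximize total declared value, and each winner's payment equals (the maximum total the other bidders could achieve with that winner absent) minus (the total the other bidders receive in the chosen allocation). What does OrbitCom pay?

OrbitCom pays $124M.

Efficient allocation: VistaNet→Band G ($792M), OrbitCom→Band E ($965M), ClearBand→Band F ($887M), AzureWave→Band B ($521M); total welfare W = $3165M.
OrbitCom receives Band E at value $965M, so the others get W − 965 = $2200M.
Without OrbitCom: best allocation of the remaining 3 bidders over all 4 bands is VistaNet→Band G ($792M), ClearBand→Band F ($887M), AzureWave→Band E ($645M), total $2324M.
VCG payment = (others' best without OrbitCom) − (others' welfare with OrbitCom) = 2324 − 2200 = $124M.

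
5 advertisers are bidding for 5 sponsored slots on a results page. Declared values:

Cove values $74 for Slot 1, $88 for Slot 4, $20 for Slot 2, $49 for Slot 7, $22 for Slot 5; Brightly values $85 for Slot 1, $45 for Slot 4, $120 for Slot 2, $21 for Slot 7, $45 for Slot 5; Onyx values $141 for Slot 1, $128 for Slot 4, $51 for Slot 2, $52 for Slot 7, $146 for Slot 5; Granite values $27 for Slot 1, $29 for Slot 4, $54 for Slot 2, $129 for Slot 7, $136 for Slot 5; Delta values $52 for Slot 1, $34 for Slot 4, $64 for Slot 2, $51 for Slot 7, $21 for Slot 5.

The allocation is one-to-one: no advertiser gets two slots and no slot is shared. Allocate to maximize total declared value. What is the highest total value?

Treat this as an assignment problem: match each advertiser to one slot.
Optimal: Cove→Slot 4 ($88), Brightly→Slot 2 ($120), Onyx→Slot 1 ($141), Granite→Slot 5 ($136), Delta→Slot 7 ($51) — total 88+120+141+136+51 = $536.
Column-greedy (each slot in turn goes to its best remaining advertiser) gives $499, worse by 37.

Maximum total: $536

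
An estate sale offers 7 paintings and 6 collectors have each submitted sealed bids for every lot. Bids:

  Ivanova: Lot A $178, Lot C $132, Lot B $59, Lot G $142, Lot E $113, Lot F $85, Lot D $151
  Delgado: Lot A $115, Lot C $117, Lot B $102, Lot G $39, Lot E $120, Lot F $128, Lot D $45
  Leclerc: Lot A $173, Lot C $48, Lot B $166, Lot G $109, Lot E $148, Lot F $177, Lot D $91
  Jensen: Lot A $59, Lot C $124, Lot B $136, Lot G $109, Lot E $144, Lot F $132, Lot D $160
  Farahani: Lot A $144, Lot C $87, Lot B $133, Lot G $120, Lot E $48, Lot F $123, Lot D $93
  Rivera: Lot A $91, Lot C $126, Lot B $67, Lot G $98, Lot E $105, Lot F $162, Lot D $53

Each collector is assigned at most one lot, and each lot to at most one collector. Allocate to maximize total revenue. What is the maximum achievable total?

Maximum total: $906

This is the linear assignment problem.
Optimal: Ivanova→Lot A ($178), Delgado→Lot E ($120), Leclerc→Lot B ($166), Jensen→Lot D ($160), Farahani→Lot G ($120), Rivera→Lot F ($162) — total 178+120+166+160+120+162 = $906.
Max-entry greedy (repeatedly take the single best remaining cell) gives $894, worse by 12.
Next-best assignment: Ivanova→Lot A, Delgado→Lot C, Leclerc→Lot B, Jensen→Lot D, Farahani→Lot G, Rivera→Lot F = $903.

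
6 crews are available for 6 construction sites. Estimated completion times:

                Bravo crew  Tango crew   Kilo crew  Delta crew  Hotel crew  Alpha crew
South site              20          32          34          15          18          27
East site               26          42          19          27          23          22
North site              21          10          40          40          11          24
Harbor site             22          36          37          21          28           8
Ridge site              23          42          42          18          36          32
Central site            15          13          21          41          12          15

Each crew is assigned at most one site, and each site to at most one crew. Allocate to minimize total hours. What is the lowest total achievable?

Optimal: Bravo crew→South site (20 hours), Tango crew→North site (10 hours), Kilo crew→East site (19 hours), Delta crew→Ridge site (18 hours), Hotel crew→Central site (12 hours), Alpha crew→Harbor site (8 hours) — total 20+10+19+18+12+8 = 87 hours.
Row-greedy (each crew in turn takes its cheapest remaining site) gives 119 hours, worse by 32.

Min total: 87 hours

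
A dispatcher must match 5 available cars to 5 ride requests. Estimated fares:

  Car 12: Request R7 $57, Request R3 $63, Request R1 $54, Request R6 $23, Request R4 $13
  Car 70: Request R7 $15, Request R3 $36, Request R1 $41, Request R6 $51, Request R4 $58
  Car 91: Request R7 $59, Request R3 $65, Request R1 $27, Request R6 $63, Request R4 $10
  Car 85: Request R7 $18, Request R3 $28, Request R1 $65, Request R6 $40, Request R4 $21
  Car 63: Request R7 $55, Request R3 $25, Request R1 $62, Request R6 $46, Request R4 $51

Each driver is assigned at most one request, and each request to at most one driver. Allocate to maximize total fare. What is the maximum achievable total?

Max total: $304

Optimal: Car 12→Request R3 ($63), Car 70→Request R4 ($58), Car 91→Request R6 ($63), Car 85→Request R1 ($65), Car 63→Request R7 ($55) — total 63+58+63+65+55 = $304.
Max-entry greedy (repeatedly take the single best remaining cell) gives $291, worse by 13.
Next-best assignment: Car 12→Request R7, Car 70→Request R4, Car 91→Request R3, Car 85→Request R1, Car 63→Request R6 = $291.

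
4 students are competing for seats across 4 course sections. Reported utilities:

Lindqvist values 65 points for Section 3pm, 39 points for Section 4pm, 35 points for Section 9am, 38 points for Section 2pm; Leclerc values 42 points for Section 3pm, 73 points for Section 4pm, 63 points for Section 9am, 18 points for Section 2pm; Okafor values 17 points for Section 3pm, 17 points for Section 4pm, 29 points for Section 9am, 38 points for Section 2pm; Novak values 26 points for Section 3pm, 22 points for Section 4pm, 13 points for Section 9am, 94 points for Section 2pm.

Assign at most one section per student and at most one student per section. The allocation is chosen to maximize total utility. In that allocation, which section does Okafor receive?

Optimal: Lindqvist→Section 3pm (65 points), Leclerc→Section 4pm (73 points), Okafor→Section 9am (29 points), Novak→Section 2pm (94 points) — total 65+73+29+94 = 261 points.
Row-greedy (each student in turn takes its best remaining section) gives 189 points, worse by 72.
Swapping Okafor↔Novak (Okafor→Section 2pm 38 points, Novak→Section 9am 13 points) loses 72.
Every other assignment is strictly worse.
Okafor's own top section is Section 2pm (38 points), but forcing Okafor→Section 2pm and reassigning the rest optimally gives only 189 points — worse by 72.

Okafor receives Section 9am.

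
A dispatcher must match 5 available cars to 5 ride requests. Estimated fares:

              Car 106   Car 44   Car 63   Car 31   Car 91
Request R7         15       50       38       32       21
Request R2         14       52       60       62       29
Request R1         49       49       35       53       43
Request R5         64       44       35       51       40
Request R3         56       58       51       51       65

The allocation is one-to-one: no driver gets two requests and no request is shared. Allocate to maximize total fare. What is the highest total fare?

Maximum total: $292

Optimal: Car 106→Request R5 ($64), Car 44→Request R7 ($50), Car 63→Request R2 ($60), Car 31→Request R1 ($53), Car 91→Request R3 ($65) — total 64+50+60+53+65 = $292.
Column-greedy (each request in turn goes to its best remaining driver) gives $252, worse by 40.
Next-best assignment: Car 106→Request R5, Car 44→Request R1, Car 63→Request R7, Car 31→Request R2, Car 91→Request R3 = $278.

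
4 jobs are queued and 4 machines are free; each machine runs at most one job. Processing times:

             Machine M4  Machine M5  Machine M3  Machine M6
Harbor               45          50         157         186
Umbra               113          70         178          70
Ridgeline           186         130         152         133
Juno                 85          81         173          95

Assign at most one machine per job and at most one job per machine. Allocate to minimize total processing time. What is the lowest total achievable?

Minimum total: 348 min

Treat this as an assignment problem: match each job to one machine.
Optimal: Harbor→Machine M4 (45 min), Umbra→Machine M6 (70 min), Ridgeline→Machine M3 (152 min), Juno→Machine M5 (81 min) — total 45+70+152+81 = 348 min.
Column-greedy (each machine in turn goes to its cheapest remaining job) gives 362 min, worse by 14.
No other one-to-one assignment undercuts 348 min.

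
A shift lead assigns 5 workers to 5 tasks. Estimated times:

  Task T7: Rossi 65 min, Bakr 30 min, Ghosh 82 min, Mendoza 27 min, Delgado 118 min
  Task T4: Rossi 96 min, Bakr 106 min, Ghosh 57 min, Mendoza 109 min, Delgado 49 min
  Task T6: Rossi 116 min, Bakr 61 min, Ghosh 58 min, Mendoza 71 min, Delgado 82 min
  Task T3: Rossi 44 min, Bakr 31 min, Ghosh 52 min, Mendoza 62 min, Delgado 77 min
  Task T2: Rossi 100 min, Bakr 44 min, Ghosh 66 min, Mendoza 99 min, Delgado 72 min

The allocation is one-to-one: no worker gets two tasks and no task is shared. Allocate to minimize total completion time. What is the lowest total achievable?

Optimal: Rossi→Task T3 (44 min), Bakr→Task T2 (44 min), Ghosh→Task T6 (58 min), Mendoza→Task T7 (27 min), Delgado→Task T4 (49 min) — total 44+44+58+27+49 = 222 min.
Min-entry greedy (repeatedly take the single cheapest remaining cell) gives 265 min, worse by 43.
Swapping Rossi↔Delgado (Rossi→Task T4 96 min, Delgado→Task T3 77 min) adds 80.

Minimum total: 222 min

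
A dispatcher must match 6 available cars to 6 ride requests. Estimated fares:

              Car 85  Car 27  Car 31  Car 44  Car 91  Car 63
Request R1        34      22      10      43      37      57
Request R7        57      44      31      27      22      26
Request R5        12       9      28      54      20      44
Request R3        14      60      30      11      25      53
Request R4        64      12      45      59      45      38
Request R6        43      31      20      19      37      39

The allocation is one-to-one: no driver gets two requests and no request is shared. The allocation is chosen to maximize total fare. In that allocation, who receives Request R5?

Optimal: Car 85→Request R7 ($57), Car 27→Request R3 ($60), Car 31→Request R4 ($45), Car 44→Request R5 ($54), Car 91→Request R6 ($37), Car 63→Request R1 ($57) — total 57+60+45+54+37+57 = $310.
Every other assignment is strictly worse.
Car 44's own top request is Request R4 ($59), but forcing Car 44→Request R4 and reassigning the rest optimally gives only $298 — worse by 12.

Car 44 receives Request R5.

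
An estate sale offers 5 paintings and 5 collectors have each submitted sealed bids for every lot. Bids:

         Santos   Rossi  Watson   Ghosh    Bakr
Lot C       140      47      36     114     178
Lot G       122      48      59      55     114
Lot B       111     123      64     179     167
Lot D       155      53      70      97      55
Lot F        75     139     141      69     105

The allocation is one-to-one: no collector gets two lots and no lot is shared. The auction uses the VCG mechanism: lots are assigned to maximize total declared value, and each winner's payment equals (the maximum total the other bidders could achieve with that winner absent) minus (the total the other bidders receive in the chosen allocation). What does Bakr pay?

Efficient allocation: Santos→Lot D ($155), Rossi→Lot F ($139), Watson→Lot G ($59), Ghosh→Lot B ($179), Bakr→Lot C ($178); total welfare W = $710.
Bakr receives Lot C at value $178, so the others get W − 178 = $532.
Without Bakr: best allocation of the remaining 4 bidders over all 5 lots is Santos→Lot D ($155), Rossi→Lot B ($123), Watson→Lot F ($141), Ghosh→Lot C ($114), total $533.
VCG payment = (others' best without Bakr) − (others' welfare with Bakr) = 533 − 532 = $1.

Bakr pays $1.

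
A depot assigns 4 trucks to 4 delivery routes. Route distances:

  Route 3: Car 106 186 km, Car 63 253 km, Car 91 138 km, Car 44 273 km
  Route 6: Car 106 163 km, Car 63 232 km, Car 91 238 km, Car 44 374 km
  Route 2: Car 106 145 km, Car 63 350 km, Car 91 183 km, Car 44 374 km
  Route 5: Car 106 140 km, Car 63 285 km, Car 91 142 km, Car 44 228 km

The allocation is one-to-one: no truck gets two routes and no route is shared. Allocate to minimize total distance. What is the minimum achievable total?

Min total: 743 km

This is the linear assignment problem.
Optimal: Car 106→Route 2 (145 km), Car 63→Route 6 (232 km), Car 91→Route 3 (138 km), Car 44→Route 5 (228 km) — total 145+232+138+228 = 743 km.
Column-greedy (each route in turn goes to its cheapest remaining truck) gives 879 km, worse by 136.
Next-best assignment: Car 106→Route 2, Car 63→Route 6, Car 91→Route 5, Car 44→Route 3 = 792 km.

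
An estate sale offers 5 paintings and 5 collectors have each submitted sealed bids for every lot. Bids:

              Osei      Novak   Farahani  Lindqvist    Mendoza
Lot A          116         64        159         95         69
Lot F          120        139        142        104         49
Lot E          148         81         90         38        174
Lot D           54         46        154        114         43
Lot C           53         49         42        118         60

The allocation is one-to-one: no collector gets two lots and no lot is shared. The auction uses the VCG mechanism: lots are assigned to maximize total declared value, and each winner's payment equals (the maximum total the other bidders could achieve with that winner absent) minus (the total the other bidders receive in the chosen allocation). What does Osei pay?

Osei pays $5.

Efficient allocation: Osei→Lot A ($116), Novak→Lot F ($139), Farahani→Lot D ($154), Lindqvist→Lot C ($118), Mendoza→Lot E ($174); total welfare W = $701.
Osei receives Lot A at value $116, so the others get W − 116 = $585.
Without Osei: best allocation of the remaining 4 bidders over all 5 lots is Novak→Lot F ($139), Farahani→Lot A ($159), Lindqvist→Lot C ($118), Mendoza→Lot E ($174), total $590.
VCG payment = (others' best without Osei) − (others' welfare with Osei) = 590 − 585 = $5.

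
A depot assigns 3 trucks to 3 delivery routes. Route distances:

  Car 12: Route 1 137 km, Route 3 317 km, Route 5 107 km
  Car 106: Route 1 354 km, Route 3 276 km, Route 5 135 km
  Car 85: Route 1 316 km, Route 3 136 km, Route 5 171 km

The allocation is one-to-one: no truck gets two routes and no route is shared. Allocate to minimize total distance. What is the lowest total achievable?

Minimum total: 408 km

Optimal: Car 12→Route 1 (137 km), Car 106→Route 5 (135 km), Car 85→Route 3 (136 km) — total 137+135+136 = 408 km.
Row-greedy (each truck in turn takes its cheapest remaining route) gives 699 km, worse by 291.
Next-best assignment: Car 12→Route 1, Car 106→Route 3, Car 85→Route 5 = 584 km.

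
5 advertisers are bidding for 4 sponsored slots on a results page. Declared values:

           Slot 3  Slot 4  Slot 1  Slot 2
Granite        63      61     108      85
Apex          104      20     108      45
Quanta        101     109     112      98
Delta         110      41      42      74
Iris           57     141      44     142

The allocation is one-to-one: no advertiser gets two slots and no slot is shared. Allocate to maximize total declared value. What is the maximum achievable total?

Optimal: Delta→Slot 3 ($110), Quanta→Slot 4 ($109), Granite→Slot 1 ($108), Iris→Slot 2 ($142) — total 110+109+108+142 = $469.
Row-greedy (each advertiser in turn takes its best remaining slot) gives $395, worse by 74.

Maximum total: $469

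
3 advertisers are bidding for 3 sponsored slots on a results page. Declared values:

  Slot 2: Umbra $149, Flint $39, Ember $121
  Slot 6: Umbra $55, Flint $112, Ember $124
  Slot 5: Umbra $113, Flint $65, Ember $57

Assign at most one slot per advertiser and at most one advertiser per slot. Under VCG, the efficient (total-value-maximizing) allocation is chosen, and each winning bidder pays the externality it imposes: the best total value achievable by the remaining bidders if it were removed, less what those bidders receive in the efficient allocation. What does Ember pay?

Efficient allocation: Umbra→Slot 5 ($113), Flint→Slot 6 ($112), Ember→Slot 2 ($121); total welfare W = $346.
Ember receives Slot 2 at value $121, so the others get W − 121 = $225.
Without Ember: best allocation of the remaining 2 bidders over all 3 slots is Umbra→Slot 2 ($149), Flint→Slot 6 ($112), total $261.
VCG payment = (others' best without Ember) − (others' welfare with Ember) = 261 − 225 = $36.

Ember pays $36.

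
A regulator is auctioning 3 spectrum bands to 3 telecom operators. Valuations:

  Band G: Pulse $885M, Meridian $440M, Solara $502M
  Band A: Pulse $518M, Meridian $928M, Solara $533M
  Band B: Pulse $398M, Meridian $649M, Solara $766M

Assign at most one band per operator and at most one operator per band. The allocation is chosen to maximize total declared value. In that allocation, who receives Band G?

Pulse receives Band G.

Treat this as an assignment problem: match each operator to one band.
Optimal: Pulse→Band G ($885M), Meridian→Band A ($928M), Solara→Band B ($766M) — total 885+928+766 = $2579M.
No other one-to-one assignment exceeds $2579M.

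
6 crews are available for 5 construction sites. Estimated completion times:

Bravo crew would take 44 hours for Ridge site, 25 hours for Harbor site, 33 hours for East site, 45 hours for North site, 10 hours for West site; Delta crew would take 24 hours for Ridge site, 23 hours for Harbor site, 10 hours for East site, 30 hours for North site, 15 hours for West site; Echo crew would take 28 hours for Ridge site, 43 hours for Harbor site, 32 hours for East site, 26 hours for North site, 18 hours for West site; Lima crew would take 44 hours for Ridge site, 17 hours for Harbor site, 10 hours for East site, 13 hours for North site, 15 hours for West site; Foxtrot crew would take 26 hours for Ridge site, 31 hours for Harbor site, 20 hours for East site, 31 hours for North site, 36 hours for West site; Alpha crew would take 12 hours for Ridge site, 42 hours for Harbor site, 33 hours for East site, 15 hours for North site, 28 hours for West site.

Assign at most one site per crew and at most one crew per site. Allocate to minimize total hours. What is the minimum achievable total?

Min total: 75 hours

Treat this as an assignment problem: match each crew to one site.
Optimal: Alpha crew→Ridge site (12 hours), Lima crew→Harbor site (17 hours), Delta crew→East site (10 hours), Echo crew→North site (26 hours), Bravo crew→West site (10 hours) — total 12+17+10+26+10 = 75 hours.
No other one-to-one assignment undercuts 75 hours.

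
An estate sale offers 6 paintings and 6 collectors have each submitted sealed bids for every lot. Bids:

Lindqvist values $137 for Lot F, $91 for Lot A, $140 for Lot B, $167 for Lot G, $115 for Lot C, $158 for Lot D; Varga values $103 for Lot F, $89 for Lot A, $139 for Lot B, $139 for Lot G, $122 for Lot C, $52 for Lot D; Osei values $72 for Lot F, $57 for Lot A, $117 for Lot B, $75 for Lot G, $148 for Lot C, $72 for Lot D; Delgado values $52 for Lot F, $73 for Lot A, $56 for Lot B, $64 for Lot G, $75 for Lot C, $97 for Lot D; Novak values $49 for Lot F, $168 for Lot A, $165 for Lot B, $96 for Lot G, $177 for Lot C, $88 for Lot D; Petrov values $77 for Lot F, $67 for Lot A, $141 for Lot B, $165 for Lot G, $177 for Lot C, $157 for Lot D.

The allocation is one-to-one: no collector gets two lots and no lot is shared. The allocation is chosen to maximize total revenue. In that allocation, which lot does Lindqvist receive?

Optimal: Lindqvist→Lot F ($137), Varga→Lot B ($139), Osei→Lot C ($148), Delgado→Lot D ($97), Novak→Lot A ($168), Petrov→Lot G ($165) — total 137+139+148+97+168+165 = $854.
Max-entry greedy (repeatedly take the single best remaining cell) gives $785, worse by 69.
Checked against all permutations: $854 is optimal.
Lindqvist's own top lot is Lot G ($167), but forcing Lindqvist→Lot G and reassigning the rest optimally gives only $831 — worse by 23.

Lindqvist receives Lot F.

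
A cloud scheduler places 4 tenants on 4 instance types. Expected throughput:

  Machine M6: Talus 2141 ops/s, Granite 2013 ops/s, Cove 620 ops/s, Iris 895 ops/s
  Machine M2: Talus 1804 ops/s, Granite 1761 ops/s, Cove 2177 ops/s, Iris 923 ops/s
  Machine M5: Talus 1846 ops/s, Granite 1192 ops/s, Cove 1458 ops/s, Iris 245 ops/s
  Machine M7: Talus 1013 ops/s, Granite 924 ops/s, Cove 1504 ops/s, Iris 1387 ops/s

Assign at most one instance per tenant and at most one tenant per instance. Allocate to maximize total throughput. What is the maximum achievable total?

Max total: 7423 ops/s

This is a one-to-one assignment (maximum-weight bipartite matching).
Optimal: Talus→Machine M5 (1846 ops/s), Granite→Machine M6 (2013 ops/s), Cove→Machine M2 (2177 ops/s), Iris→Machine M7 (1387 ops/s) — total 1846+2013+2177+1387 = 7423 ops/s.
Max-entry greedy (repeatedly take the single best remaining cell) gives 6897 ops/s, worse by 526.
Every other assignment is strictly worse.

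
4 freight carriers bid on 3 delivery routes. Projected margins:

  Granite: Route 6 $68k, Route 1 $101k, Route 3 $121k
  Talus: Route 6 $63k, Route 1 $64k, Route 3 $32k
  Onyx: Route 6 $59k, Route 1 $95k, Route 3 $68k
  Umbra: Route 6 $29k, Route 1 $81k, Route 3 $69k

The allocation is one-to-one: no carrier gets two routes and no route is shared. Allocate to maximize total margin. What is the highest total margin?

Max total: $279k

This is the linear assignment problem.
Optimal: Talus→Route 6 ($63k), Onyx→Route 1 ($95k), Granite→Route 3 ($121k) — total 63+95+121 = $279k.
Column-greedy (each route in turn goes to its best remaining carrier) gives $232k, worse by 47.
Swapping Talus↔Granite (Talus→Route 3 $32k, Granite→Route 6 $68k) loses 84.
Checked against all permutations: $279k is optimal.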